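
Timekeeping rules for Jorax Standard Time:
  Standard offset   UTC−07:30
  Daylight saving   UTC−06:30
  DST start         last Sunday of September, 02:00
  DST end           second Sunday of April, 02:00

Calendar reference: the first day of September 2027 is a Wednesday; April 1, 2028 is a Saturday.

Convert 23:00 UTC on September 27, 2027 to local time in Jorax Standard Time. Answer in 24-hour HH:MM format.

16:30

1 September 2027 is a Wednesday, so Sundays fall on 5, 12, 19, 26; the last is September 26.
1 April 2028 is a Saturday, so the first Sunday is April 2 and the second is April 9.
At the standard offset (UTC−07:30), 23:00 UTC − 7h30m = 15:30 Jorax Standard Time standard time.
Daylight saving runs 26 September 2027 – 9 April 2028; the standard-time date in Jorax Standard Time, September 27, 2027, is inside that window, so Jorax Standard Time is at UTC−06:30.
23:00 UTC − 6h30m = 16:30 local.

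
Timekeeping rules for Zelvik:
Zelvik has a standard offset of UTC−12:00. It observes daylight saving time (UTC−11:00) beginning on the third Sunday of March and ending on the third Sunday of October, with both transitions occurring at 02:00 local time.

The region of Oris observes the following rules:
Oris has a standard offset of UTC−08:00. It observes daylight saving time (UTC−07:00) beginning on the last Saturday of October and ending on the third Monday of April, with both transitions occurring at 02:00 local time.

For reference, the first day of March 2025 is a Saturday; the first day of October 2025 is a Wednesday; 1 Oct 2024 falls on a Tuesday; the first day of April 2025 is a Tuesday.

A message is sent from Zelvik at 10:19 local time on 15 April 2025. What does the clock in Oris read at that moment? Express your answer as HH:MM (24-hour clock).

1 March 2025 is a Saturday, so the first Sunday is March 2 and the third is March 16.
1 October 2025 is a Wednesday, so the first Sunday is October 5 and the third is October 19.
15 April 2025 lies within the daylight-saving period (16 March – 19 October), so Zelvik is on daylight time, UTC−11:00.
10:19 Zelvik + 11h = 21:19 UTC.
1 October 2024 is a Tuesday, so Saturdays fall on 5, 12, 19, 26; the last is October 26.
1 April 2025 is a Tuesday, so the first Monday is April 7 and the third is April 21.
At the standard offset (UTC−08:00), 21:19 UTC − 8h = 13:19 Oris standard time.
Daylight saving runs 26 October 2024 – 21 April 2025; the standard-time date in Oris, 15 April 2025, is inside that window, so Oris is at UTC−07:00.
21:19 UTC − 7h = 14:19 Oris.

14:19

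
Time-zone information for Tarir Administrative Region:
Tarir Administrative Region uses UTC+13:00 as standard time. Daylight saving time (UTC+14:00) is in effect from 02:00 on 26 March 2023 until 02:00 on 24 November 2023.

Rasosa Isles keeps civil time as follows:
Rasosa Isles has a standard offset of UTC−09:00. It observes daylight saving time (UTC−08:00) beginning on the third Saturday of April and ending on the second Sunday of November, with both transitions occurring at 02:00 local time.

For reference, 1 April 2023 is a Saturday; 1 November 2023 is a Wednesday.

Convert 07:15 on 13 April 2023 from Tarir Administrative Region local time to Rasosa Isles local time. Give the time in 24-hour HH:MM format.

13 April 2023 falls between 26 March and 24 November, so daylight saving is in effect and Tarir Administrative Region is at UTC+14:00.
07:15 Tarir Administrative Region − 14h = 17:15 UTC (rolling into the previous day, 12 April 2023).
1 April 2023 is a Saturday, so the first Saturday is April 1 and the third is April 15.
1 November 2023 is a Wednesday, so the first Sunday is November 5 and the second is November 12.
At the standard offset (UTC−09:00), 17:15 UTC − 9h = 08:15 Rasosa Isles standard time.
Daylight saving runs 15 April – 12 November; the standard-time date in Rasosa Isles, 12 April 2023, is outside that window, so Rasosa Isles is on standard time at UTC−09:00.
17:15 UTC − 9h = 08:15 Rasosa Isles.

08:15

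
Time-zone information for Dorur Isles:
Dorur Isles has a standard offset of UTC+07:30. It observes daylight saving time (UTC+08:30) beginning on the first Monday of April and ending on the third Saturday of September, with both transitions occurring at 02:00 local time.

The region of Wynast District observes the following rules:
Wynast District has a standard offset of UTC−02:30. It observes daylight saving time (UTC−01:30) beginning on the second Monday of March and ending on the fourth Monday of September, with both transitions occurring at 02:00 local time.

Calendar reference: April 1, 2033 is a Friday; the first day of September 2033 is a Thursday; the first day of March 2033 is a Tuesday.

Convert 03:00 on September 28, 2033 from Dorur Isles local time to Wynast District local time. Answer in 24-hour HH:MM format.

1 April 2033 is a Friday, so the first Monday is April 4.
1 September 2033 is a Thursday, so the first Saturday is September 3 and the third is September 17.
Daylight saving runs 4 April – 17 September; September 28, 2033 is outside that window, so Dorur Isles is on standard time at UTC+07:30.
03:00 Dorur Isles − 7h30m = 19:30 UTC (rolling into the previous day, 27 September 2033).
1 March 2033 is a Tuesday, so the first Monday is March 7 and the second is March 14.
1 September 2033 is a Thursday, so the first Monday is September 5 and the fourth is September 26.
At the standard offset (UTC−02:30), 19:30 UTC − 2h30m = 17:00 Wynast District standard time.
The standard-time date in Wynast District, September 27, 2033, does not fall between 14 March and 26 September, so daylight saving is not in effect and Wynast District is at UTC−02:30.
19:30 UTC − 2h30m = 17:00 Wynast District.

17:00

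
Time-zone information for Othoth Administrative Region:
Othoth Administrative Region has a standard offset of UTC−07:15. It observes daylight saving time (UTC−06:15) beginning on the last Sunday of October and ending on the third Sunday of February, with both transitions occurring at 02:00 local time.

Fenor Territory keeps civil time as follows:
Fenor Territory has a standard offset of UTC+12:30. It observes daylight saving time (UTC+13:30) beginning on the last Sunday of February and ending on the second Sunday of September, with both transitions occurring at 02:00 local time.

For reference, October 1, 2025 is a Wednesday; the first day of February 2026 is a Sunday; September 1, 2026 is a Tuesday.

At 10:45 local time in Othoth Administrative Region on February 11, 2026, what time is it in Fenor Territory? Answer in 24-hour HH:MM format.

05:30

1 October 2025 is a Wednesday, so Sundays fall on 5, 12, 19, 26; the last is October 26.
1 February 2026 is a Sunday, so the first Sunday is February 1 and the third is February 15.
Daylight saving runs 26 October 2025 – 15 February 2026; February 11, 2026 is inside that window, so Othoth Administrative Region is at UTC−06:15.
10:45 Othoth Administrative Region + 6h15m = 17:00 UTC.
1 February 2026 is a Sunday, so Sundays fall on 1, 8, 15, 22; the last is February 22.
1 September 2026 is a Tuesday, so the first Sunday is September 6 and the second is September 13.
At the standard offset (UTC+12:30), 17:00 UTC + 12h30m = 05:30 Fenor Territory standard time (rolling into the next day, 12 February 2026).
The standard-time date in Fenor Territory, February 12, 2026, is outside the daylight-saving period (22 February – 13 September), so Fenor Territory is on standard time, UTC+12:30.
17:00 UTC + 12h30m = 05:30 Fenor Territory (rolling into the next day, 12 February 2026).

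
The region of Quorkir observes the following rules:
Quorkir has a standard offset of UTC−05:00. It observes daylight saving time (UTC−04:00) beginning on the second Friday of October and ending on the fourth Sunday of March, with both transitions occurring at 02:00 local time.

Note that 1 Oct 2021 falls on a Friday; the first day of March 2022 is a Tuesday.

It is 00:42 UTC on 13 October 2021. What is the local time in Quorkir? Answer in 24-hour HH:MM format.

1 October 2021 is a Friday, so the first Friday is October 1 and the second is October 8.
1 March 2022 is a Tuesday, so the first Sunday is March 6 and the fourth is March 27.
At the standard offset (UTC−05:00), 00:42 UTC − 5h = 19:42 Quorkir standard time (rolling into the previous day, 12 October 2021).
The standard-time date in Quorkir, 12 October 2021, falls between 8 October 2021 and 27 March 2022, so daylight saving is in effect and Quorkir is at UTC−04:00.
00:42 UTC − 4h = 20:42 local (rolling into the previous day, 12 October 2021).

20:42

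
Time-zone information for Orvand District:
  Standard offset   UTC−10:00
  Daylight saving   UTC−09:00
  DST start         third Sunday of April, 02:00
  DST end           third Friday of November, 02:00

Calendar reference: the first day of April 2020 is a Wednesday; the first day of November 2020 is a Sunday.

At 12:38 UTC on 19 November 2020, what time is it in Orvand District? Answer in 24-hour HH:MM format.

1 April 2020 is a Wednesday, so the first Sunday is April 5 and the third is April 19.
1 November 2020 is a Sunday, so the first Friday is November 6 and the third is November 20.
At the standard offset (UTC−10:00), 12:38 UTC − 10h = 02:38 Orvand District standard time.
The standard-time date in Orvand District, 19 November 2020, falls between 19 April and 20 November, so daylight saving is in effect and Orvand District is at UTC−09:00.
12:38 UTC − 9h = 03:38 local.

03:38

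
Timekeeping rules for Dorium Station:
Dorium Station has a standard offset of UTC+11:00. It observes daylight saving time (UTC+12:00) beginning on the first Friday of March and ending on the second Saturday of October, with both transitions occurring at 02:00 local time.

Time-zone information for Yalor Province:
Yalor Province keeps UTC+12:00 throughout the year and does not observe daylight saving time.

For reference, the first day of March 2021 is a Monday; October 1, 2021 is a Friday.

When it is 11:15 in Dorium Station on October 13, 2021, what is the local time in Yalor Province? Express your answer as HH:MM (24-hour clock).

12:15

1 March 2021 is a Monday, so the first Friday is March 5.
1 October 2021 is a Friday, so the first Saturday is October 2 and the second is October 9.
Daylight saving runs 5 March – 9 October; October 13, 2021 is outside that window, so Dorium Station is on standard time at UTC+11:00.
11:15 Dorium Station − 11h = 00:15 UTC.
Yalor Province has no daylight saving, so its offset is UTC+12:00 year-round.
00:15 UTC + 12h = 12:15 Yalor Province.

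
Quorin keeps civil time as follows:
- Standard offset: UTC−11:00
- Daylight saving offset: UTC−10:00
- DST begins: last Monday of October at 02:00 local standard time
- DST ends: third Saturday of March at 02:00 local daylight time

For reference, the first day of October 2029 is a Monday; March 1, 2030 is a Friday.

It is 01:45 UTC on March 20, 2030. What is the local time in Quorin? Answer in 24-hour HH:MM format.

1 October 2029 is a Monday, so Mondays fall on 1, 8, 15, 22, 29; the last is October 29.
1 March 2030 is a Friday, so the first Saturday is March 2 and the third is March 16.
At the standard offset (UTC−11:00), 01:45 UTC − 11h = 14:45 Quorin standard time (rolling into the previous day, 19 March 2030).
The standard-time date in Quorin, March 19, 2030, does not fall between 29 October 2029 and 16 March 2030, so daylight saving is not in effect and Quorin is at UTC−11:00.
01:45 UTC − 11h = 14:45 local (rolling into the previous day, 19 March 2030).

14:45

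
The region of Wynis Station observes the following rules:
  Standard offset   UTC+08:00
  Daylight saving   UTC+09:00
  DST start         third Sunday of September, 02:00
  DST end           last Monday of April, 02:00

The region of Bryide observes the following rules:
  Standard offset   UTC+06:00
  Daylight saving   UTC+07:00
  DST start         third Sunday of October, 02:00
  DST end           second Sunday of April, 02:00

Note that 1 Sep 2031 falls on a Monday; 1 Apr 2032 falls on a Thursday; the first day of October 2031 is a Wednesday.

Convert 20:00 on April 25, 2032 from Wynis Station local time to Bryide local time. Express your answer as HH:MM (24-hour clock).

1 September 2031 is a Monday, so the first Sunday is September 7 and the third is September 21.
1 April 2032 is a Thursday, so Mondays fall on 5, 12, 19, 26; the last is April 26.
April 25, 2032 falls between 21 September 2031 and 26 April 2032, so daylight saving is in effect and Wynis Station is at UTC+09:00.
20:00 Wynis Station − 9h = 11:00 UTC.
1 October 2031 is a Wednesday, so the first Sunday is October 5 and the third is October 19.
1 April 2032 is a Thursday, so the first Sunday is April 4 and the second is April 11.
At the standard offset (UTC+06:00), 11:00 UTC + 6h = 17:00 Bryide standard time.
Daylight saving runs 19 October 2031 – 11 April 2032; the standard-time date in Bryide, April 25, 2032, is outside that window, so Bryide is on standard time at UTC+06:00.
11:00 UTC + 6h = 17:00 Bryide.

17:00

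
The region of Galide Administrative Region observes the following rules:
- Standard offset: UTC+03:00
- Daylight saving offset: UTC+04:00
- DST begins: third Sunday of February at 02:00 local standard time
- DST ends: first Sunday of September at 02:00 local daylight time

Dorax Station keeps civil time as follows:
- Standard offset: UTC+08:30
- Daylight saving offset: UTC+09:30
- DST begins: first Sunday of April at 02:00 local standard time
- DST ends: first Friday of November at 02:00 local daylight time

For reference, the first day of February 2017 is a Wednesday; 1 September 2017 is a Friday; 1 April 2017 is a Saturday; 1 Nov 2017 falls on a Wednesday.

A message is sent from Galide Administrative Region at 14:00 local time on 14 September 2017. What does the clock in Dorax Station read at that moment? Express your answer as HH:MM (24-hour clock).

20:30

1 February 2017 is a Wednesday, so the first Sunday is February 5 and the third is February 19.
1 September 2017 is a Friday, so the first Sunday is September 3.
14 September 2017 is outside the daylight-saving period (19 February – 3 September), so Galide Administrative Region is on standard time, UTC+03:00.
14:00 Galide Administrative Region − 3h = 11:00 UTC.
1 April 2017 is a Saturday, so the first Sunday is April 2.
1 November 2017 is a Wednesday, so the first Friday is November 3.
At the standard offset (UTC+08:30), 11:00 UTC + 8h30m = 19:30 Dorax Station standard time.
The standard-time date in Dorax Station, 14 September 2017, lies within the daylight-saving period (2 April – 3 November), so Dorax Station is on daylight time, UTC+09:30.
11:00 UTC + 9h30m = 20:30 Dorax Station.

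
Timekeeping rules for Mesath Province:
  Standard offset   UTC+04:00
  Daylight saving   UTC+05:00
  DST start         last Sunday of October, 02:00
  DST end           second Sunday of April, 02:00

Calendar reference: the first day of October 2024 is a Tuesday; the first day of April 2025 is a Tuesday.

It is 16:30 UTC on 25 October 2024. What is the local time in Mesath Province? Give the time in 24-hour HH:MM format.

20:30

1 October 2024 is a Tuesday, so Sundays fall on 6, 13, 20, 27; the last is October 27.
1 April 2025 is a Tuesday, so the first Sunday is April 6 and the second is April 13.
At the standard offset (UTC+04:00), 16:30 UTC + 4h = 20:30 Mesath Province standard time.
Daylight saving runs 27 October 2024 – 13 April 2025; the standard-time date in Mesath Province, 25 October 2024, is outside that window, so Mesath Province is on standard time at UTC+04:00.
16:30 UTC + 4h = 20:30 local.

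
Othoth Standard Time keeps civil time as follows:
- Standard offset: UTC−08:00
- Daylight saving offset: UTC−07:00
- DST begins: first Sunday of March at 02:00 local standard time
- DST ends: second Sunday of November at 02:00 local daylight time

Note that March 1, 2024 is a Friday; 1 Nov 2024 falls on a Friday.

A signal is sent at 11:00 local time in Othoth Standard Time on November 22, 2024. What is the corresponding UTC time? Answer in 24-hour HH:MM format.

19:00

1 March 2024 is a Friday, so the first Sunday is March 3.
1 November 2024 is a Friday, so the first Sunday is November 3 and the second is November 10.
November 22, 2024 is outside the daylight-saving period (3 March – 10 November), so Othoth Standard Time is on standard time, UTC−08:00.
11:00 local + 8h = 19:00 UTC.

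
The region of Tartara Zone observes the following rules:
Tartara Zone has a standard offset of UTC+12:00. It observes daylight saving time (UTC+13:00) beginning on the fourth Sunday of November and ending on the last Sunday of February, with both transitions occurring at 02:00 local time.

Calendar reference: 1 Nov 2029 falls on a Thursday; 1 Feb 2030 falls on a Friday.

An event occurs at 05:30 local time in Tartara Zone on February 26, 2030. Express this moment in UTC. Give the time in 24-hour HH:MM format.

17:30

1 November 2029 is a Thursday, so the first Sunday is November 4 and the fourth is November 25.
1 February 2030 is a Friday, so Sundays fall on 3, 10, 17, 24; the last is February 24.
February 26, 2030 does not fall between 25 November 2029 and 24 February 2030, so daylight saving is not in effect and Tartara Zone is at UTC+12:00.
05:30 local − 12h = 17:30 UTC (rolling into the previous day, 25 February 2030).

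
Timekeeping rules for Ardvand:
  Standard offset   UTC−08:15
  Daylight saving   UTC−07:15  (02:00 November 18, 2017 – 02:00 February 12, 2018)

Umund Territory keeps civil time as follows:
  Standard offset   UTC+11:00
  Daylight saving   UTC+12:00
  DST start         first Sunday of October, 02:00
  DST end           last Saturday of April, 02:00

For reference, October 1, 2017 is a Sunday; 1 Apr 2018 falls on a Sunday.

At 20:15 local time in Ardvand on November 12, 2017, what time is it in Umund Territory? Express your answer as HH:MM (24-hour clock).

16:30

Daylight saving runs 18 November 2017 – 12 February 2018; November 12, 2017 is outside that window, so Ardvand is on standard time at UTC−08:15.
20:15 Ardvand + 8h15m = 04:30 UTC (rolling into the next day, 13 November 2017).
1 October 2017 is a Sunday, so the first Sunday is October 1.
1 April 2018 is a Sunday, so Saturdays fall on 7, 14, 21, 28; the last is April 28.
At the standard offset (UTC+11:00), 04:30 UTC + 11h = 15:30 Umund Territory standard time.
The standard-time date in Umund Territory, November 13, 2017, falls between 1 October 2017 and 28 April 2018, so daylight saving is in effect and Umund Territory is at UTC+12:00.
04:30 UTC + 12h = 16:30 Umund Territory.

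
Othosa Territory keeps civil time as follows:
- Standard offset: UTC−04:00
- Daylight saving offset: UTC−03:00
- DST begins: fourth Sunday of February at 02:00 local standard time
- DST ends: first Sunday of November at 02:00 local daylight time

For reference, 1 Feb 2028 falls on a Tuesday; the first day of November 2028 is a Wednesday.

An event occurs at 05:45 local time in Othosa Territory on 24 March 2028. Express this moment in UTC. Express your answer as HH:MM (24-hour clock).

08:45

1 February 2028 is a Tuesday, so the first Sunday is February 6 and the fourth is February 27.
1 November 2028 is a Wednesday, so the first Sunday is November 5.
Daylight saving runs 27 February – 5 November; 24 March 2028 is inside that window, so Othosa Territory is at UTC−03:00.
05:45 local + 3h = 08:45 UTC.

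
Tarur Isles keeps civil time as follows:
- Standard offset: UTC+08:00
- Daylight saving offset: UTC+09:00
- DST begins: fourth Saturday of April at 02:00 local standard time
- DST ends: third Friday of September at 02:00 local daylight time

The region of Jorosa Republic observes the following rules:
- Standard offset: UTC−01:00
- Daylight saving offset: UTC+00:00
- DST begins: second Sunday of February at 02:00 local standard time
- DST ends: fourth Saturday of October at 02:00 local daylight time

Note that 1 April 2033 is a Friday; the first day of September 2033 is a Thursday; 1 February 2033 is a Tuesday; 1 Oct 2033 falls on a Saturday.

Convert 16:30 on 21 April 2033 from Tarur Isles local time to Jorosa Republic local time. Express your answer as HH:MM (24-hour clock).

1 April 2033 is a Friday, so the first Saturday is April 2 and the fourth is April 23.
1 September 2033 is a Thursday, so the first Friday is September 2 and the third is September 16.
Daylight saving runs 23 April – 16 September; 21 April 2033 is outside that window, so Tarur Isles is on standard time at UTC+08:00.
16:30 Tarur Isles − 8h = 08:30 UTC.
1 February 2033 is a Tuesday, so the first Sunday is February 6 and the second is February 13.
1 October 2033 is a Saturday, so the first Saturday is October 1 and the fourth is October 22.
At the standard offset (UTC−01:00), 08:30 UTC − 1h = 07:30 Jorosa Republic standard time.
The standard-time date in Jorosa Republic, 21 April 2033, falls between 13 February and 22 October, so daylight saving is in effect and Jorosa Republic is at UTC+00:00.
08:30 UTC + 0h = 08:30 Jorosa Republic.

08:30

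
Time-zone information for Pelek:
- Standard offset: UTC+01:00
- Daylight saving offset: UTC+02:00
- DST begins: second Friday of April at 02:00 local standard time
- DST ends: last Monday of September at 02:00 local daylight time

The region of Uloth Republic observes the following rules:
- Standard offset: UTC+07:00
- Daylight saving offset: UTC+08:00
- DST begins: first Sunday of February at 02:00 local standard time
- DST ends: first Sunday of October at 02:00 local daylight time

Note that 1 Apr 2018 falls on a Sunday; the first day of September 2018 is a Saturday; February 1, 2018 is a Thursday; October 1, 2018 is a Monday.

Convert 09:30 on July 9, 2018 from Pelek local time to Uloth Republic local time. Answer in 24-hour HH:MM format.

15:30

1 April 2018 is a Sunday, so the first Friday is April 6 and the second is April 13.
1 September 2018 is a Saturday, so Mondays fall on 3, 10, 17, 24; the last is September 24.
July 9, 2018 lies within the daylight-saving period (13 April – 24 September), so Pelek is on daylight time, UTC+02:00.
09:30 Pelek − 2h = 07:30 UTC.
1 February 2018 is a Thursday, so the first Sunday is February 4.
1 October 2018 is a Monday, so the first Sunday is October 7.
At the standard offset (UTC+07:00), 07:30 UTC + 7h = 14:30 Uloth Republic standard time.
The standard-time date in Uloth Republic, July 9, 2018, falls between 4 February and 7 October, so daylight saving is in effect and Uloth Republic is at UTC+08:00.
07:30 UTC + 8h = 15:30 Uloth Republic.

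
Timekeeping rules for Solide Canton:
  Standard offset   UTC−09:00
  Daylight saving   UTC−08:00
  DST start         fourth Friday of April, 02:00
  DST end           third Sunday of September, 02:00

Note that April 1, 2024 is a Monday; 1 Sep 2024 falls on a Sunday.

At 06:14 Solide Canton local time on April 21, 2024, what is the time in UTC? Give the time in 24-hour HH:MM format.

1 April 2024 is a Monday, so the first Friday is April 5 and the fourth is April 26.
1 September 2024 is a Sunday, so the first Sunday is September 1 and the third is September 15.
April 21, 2024 is outside the daylight-saving period (26 April – 15 September), so Solide Canton is on standard time, UTC−09:00.
06:14 local + 9h = 15:14 UTC.

15:14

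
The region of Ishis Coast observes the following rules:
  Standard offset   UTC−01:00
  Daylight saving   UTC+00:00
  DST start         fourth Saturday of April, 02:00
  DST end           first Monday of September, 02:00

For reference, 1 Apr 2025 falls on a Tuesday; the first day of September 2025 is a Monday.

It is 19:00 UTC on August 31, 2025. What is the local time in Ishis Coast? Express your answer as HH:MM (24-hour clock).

19:00

1 April 2025 is a Tuesday, so the first Saturday is April 5 and the fourth is April 26.
1 September 2025 is a Monday, so the first Monday is September 1.
At the standard offset (UTC−01:00), 19:00 UTC − 1h = 18:00 Ishis Coast standard time.
The standard-time date in Ishis Coast, August 31, 2025, falls between 26 April and 1 September, so daylight saving is in effect and Ishis Coast is at UTC+00:00.
19:00 UTC + 0h = 19:00 local.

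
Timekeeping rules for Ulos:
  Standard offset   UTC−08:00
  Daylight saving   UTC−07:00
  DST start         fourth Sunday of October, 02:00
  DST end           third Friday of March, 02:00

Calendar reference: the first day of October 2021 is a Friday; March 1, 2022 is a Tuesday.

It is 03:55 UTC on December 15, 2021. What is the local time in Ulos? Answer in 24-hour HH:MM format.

1 October 2021 is a Friday, so the first Sunday is October 3 and the fourth is October 24.
1 March 2022 is a Tuesday, so the first Friday is March 4 and the third is March 18.
At the standard offset (UTC−08:00), 03:55 UTC − 8h = 19:55 Ulos standard time (rolling into the previous day, 14 December 2021).
The standard-time date in Ulos, December 14, 2021, lies within the daylight-saving period (24 October 2021 – 18 March 2022), so Ulos is on daylight time, UTC−07:00.
03:55 UTC − 7h = 20:55 local (rolling into the previous day, 14 December 2021).

20:55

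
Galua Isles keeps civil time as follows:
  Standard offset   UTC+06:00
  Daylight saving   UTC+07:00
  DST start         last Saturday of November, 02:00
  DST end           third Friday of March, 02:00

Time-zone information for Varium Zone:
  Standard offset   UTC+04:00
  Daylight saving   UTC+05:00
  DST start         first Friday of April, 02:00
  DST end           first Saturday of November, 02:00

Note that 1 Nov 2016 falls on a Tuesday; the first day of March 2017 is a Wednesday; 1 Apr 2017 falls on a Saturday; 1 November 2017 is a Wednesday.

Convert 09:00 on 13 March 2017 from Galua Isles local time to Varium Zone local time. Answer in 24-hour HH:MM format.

1 November 2016 is a Tuesday, so Saturdays fall on 5, 12, 19, 26; the last is November 26.
1 March 2017 is a Wednesday, so the first Friday is March 3 and the third is March 17.
13 March 2017 lies within the daylight-saving period (26 November 2016 – 17 March 2017), so Galua Isles is on daylight time, UTC+07:00.
09:00 Galua Isles − 7h = 02:00 UTC.
1 April 2017 is a Saturday, so the first Friday is April 7.
1 November 2017 is a Wednesday, so the first Saturday is November 4.
At the standard offset (UTC+04:00), 02:00 UTC + 4h = 06:00 Varium Zone standard time.
Daylight saving runs 7 April – 4 November; the standard-time date in Varium Zone, 13 March 2017, is outside that window, so Varium Zone is on standard time at UTC+04:00.
02:00 UTC + 4h = 06:00 Varium Zone.

06:00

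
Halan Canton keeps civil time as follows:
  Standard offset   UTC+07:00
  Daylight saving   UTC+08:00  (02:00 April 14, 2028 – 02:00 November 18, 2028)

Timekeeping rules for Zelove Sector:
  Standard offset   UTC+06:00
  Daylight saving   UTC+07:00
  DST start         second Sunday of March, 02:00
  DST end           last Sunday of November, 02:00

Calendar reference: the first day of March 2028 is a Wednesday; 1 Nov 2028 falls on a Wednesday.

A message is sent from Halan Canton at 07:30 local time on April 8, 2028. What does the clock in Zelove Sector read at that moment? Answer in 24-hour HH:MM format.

April 8, 2028 does not fall between 14 April and 18 November, so daylight saving is not in effect and Halan Canton is at UTC+07:00.
07:30 Halan Canton − 7h = 00:30 UTC.
1 March 2028 is a Wednesday, so the first Sunday is March 5 and the second is March 12.
1 November 2028 is a Wednesday, so Sundays fall on 5, 12, 19, 26; the last is November 26.
At the standard offset (UTC+06:00), 00:30 UTC + 6h = 06:30 Zelove Sector standard time.
The standard-time date in Zelove Sector, April 8, 2028, lies within the daylight-saving period (12 March – 26 November), so Zelove Sector is on daylight time, UTC+07:00.
00:30 UTC + 7h = 07:30 Zelove Sector.

07:30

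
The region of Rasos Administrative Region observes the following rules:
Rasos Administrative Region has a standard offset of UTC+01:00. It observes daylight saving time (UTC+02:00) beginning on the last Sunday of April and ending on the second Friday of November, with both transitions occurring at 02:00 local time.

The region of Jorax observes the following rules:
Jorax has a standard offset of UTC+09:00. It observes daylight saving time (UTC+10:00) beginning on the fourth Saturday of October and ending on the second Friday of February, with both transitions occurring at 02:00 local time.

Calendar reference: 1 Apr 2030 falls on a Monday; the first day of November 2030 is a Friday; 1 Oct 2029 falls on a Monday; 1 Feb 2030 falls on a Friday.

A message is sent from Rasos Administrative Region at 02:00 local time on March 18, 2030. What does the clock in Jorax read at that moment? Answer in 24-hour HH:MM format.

1 April 2030 is a Monday, so Sundays fall on 7, 14, 21, 28; the last is April 28.
1 November 2030 is a Friday, so the first Friday is November 1 and the second is November 8.
Daylight saving runs 28 April – 8 November; March 18, 2030 is outside that window, so Rasos Administrative Region is on standard time at UTC+01:00.
02:00 Rasos Administrative Region − 1h = 01:00 UTC.
1 October 2029 is a Monday, so the first Saturday is October 6 and the fourth is October 27.
1 February 2030 is a Friday, so the first Friday is February 1 and the second is February 8.
At the standard offset (UTC+09:00), 01:00 UTC + 9h = 10:00 Jorax standard time.
The standard-time date in Jorax, March 18, 2030, is outside the daylight-saving period (27 October 2029 – 8 February 2030), so Jorax is on standard time, UTC+09:00.
01:00 UTC + 9h = 10:00 Jorax.

10:00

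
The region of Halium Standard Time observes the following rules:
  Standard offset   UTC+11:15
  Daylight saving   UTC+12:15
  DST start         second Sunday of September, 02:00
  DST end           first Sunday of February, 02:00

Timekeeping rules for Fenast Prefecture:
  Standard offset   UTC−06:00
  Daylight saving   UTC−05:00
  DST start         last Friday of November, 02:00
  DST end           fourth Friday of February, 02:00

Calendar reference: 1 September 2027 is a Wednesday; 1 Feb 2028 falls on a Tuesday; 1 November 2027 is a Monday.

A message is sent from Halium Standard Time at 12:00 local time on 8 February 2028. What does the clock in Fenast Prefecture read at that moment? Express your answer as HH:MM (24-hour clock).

1 September 2027 is a Wednesday, so the first Sunday is September 5 and the second is September 12.
1 February 2028 is a Tuesday, so the first Sunday is February 6.
Daylight saving runs 12 September 2027 – 6 February 2028; 8 February 2028 is outside that window, so Halium Standard Time is on standard time at UTC+11:15.
12:00 Halium Standard Time − 11h15m = 00:45 UTC.
1 November 2027 is a Monday, so Fridays fall on 5, 12, 19, 26; the last is November 26.
1 February 2028 is a Tuesday, so the first Friday is February 4 and the fourth is February 25.
At the standard offset (UTC−06:00), 00:45 UTC − 6h = 18:45 Fenast Prefecture standard time (rolling into the previous day, 7 February 2028).
The standard-time date in Fenast Prefecture, 7 February 2028, falls between 26 November 2027 and 25 February 2028, so daylight saving is in effect and Fenast Prefecture is at UTC−05:00.
00:45 UTC − 5h = 19:45 Fenast Prefecture (rolling into the previous day, 7 February 2028).

19:45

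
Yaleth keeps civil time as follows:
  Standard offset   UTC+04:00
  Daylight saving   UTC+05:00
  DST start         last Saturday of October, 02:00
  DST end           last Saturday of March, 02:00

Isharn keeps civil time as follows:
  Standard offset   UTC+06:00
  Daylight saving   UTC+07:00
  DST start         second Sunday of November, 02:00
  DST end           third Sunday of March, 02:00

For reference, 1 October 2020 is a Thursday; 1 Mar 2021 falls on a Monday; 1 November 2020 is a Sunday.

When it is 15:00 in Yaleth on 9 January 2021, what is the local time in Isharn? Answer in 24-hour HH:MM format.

17:00

1 October 2020 is a Thursday, so Saturdays fall on 3, 10, 17, 24, 31; the last is October 31.
1 March 2021 is a Monday, so Saturdays fall on 6, 13, 20, 27; the last is March 27.
9 January 2021 lies within the daylight-saving period (31 October 2020 – 27 March 2021), so Yaleth is on daylight time, UTC+05:00.
15:00 Yaleth − 5h = 10:00 UTC.
1 November 2020 is a Sunday, so the first Sunday is November 1 and the second is November 8.
1 March 2021 is a Monday, so the first Sunday is March 7 and the third is March 21.
At the standard offset (UTC+06:00), 10:00 UTC + 6h = 16:00 Isharn standard time.
Daylight saving runs 8 November 2020 – 21 March 2021; the standard-time date in Isharn, 9 January 2021, is inside that window, so Isharn is at UTC+07:00.
10:00 UTC + 7h = 17:00 Isharn.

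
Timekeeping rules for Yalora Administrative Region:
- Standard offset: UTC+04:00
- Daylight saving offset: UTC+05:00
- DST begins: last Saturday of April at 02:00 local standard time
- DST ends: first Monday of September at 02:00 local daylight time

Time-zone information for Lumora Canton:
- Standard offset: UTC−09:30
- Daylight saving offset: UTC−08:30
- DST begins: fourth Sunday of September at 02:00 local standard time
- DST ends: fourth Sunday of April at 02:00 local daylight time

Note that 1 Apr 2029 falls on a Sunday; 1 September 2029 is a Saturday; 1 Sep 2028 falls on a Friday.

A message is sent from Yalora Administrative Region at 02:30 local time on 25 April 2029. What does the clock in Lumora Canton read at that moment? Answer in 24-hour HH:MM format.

13:00

1 April 2029 is a Sunday, so Saturdays fall on 7, 14, 21, 28; the last is April 28.
1 September 2029 is a Saturday, so the first Monday is September 3.
Daylight saving runs 28 April – 3 September; 25 April 2029 is outside that window, so Yalora Administrative Region is on standard time at UTC+04:00.
02:30 Yalora Administrative Region − 4h = 22:30 UTC (rolling into the previous day, 24 April 2029).
1 September 2028 is a Friday, so the first Sunday is September 3 and the fourth is September 24.
1 April 2029 is a Sunday, so the first Sunday is April 1 and the fourth is April 22.
At the standard offset (UTC−09:30), 22:30 UTC − 9h30m = 13:00 Lumora Canton standard time.
Daylight saving runs 24 September 2028 – 22 April 2029; the standard-time date in Lumora Canton, 24 April 2029, is outside that window, so Lumora Canton is on standard time at UTC−09:30.
22:30 UTC − 9h30m = 13:00 Lumora Canton.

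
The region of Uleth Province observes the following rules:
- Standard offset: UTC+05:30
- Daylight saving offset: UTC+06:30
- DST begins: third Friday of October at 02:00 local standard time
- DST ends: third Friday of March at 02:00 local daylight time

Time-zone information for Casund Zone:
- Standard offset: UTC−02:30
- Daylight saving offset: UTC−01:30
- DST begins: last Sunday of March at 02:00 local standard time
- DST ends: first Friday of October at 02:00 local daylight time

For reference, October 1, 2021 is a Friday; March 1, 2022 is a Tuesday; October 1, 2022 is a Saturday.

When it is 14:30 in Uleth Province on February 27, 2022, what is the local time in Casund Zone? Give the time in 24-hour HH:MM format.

1 October 2021 is a Friday, so the first Friday is October 1 and the third is October 15.
1 March 2022 is a Tuesday, so the first Friday is March 4 and the third is March 18.
Daylight saving runs 15 October 2021 – 18 March 2022; February 27, 2022 is inside that window, so Uleth Province is at UTC+06:30.
14:30 Uleth Province − 6h30m = 08:00 UTC.
1 March 2022 is a Tuesday, so Sundays fall on 6, 13, 20, 27; the last is March 27.
1 October 2022 is a Saturday, so the first Friday is October 7.
At the standard offset (UTC−02:30), 08:00 UTC − 2h30m = 05:30 Casund Zone standard time.
The standard-time date in Casund Zone, February 27, 2022, does not fall between 27 March and 7 October, so daylight saving is not in effect and Casund Zone is at UTC−02:30.
08:00 UTC − 2h30m = 05:30 Casund Zone.

05:30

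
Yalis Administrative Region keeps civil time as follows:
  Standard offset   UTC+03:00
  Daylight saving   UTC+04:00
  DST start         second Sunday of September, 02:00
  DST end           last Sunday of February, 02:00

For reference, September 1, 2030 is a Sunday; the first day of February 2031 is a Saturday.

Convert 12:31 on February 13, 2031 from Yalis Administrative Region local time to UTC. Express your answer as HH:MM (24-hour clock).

08:31

1 September 2030 is a Sunday, so the first Sunday is September 1 and the second is September 8.
1 February 2031 is a Saturday, so Sundays fall on 2, 9, 16, 23; the last is February 23.
February 13, 2031 lies within the daylight-saving period (8 September 2030 – 23 February 2031), so Yalis Administrative Region is on daylight time, UTC+04:00.
12:31 local − 4h = 08:31 UTC.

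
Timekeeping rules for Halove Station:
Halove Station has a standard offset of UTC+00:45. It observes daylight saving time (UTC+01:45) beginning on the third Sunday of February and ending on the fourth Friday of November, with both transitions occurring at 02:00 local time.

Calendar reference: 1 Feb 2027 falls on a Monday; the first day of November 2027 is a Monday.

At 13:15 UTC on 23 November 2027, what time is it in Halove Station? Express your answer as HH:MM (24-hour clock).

1 February 2027 is a Monday, so the first Sunday is February 7 and the third is February 21.
1 November 2027 is a Monday, so the first Friday is November 5 and the fourth is November 26.
At the standard offset (UTC+00:45), 13:15 UTC + 0h45m = 14:00 Halove Station standard time.
Daylight saving runs 21 February – 26 November; the standard-time date in Halove Station, 23 November 2027, is inside that window, so Halove Station is at UTC+01:45.
13:15 UTC + 1h45m = 15:00 local.

15:00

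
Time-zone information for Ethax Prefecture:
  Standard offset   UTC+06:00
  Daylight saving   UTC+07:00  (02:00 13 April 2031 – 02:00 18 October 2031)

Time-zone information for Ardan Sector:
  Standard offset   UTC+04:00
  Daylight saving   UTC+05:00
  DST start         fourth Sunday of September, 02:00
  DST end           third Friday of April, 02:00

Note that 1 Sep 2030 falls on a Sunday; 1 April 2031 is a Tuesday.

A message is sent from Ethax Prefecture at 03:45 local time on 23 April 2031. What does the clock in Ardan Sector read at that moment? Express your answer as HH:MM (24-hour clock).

00:45

Daylight saving runs 13 April – 18 October; 23 April 2031 is inside that window, so Ethax Prefecture is at UTC+07:00.
03:45 Ethax Prefecture − 7h = 20:45 UTC (rolling into the previous day, 22 April 2031).
1 September 2030 is a Sunday, so the first Sunday is September 1 and the fourth is September 22.
1 April 2031 is a Tuesday, so the first Friday is April 4 and the third is April 18.
At the standard offset (UTC+04:00), 20:45 UTC + 4h = 00:45 Ardan Sector standard time (rolling into the next day, 23 April 2031).
Daylight saving runs 22 September 2030 – 18 April 2031; the standard-time date in Ardan Sector, 23 April 2031, is outside that window, so Ardan Sector is on standard time at UTC+04:00.
20:45 UTC + 4h = 00:45 Ardan Sector (rolling into the next day, 23 April 2031).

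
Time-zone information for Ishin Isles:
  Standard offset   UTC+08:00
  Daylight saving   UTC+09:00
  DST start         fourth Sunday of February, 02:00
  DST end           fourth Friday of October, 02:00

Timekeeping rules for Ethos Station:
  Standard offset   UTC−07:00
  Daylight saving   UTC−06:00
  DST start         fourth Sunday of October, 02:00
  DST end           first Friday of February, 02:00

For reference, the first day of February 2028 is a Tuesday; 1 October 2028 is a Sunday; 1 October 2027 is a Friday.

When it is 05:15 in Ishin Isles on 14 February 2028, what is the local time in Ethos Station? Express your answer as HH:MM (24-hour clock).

1 February 2028 is a Tuesday, so the first Sunday is February 6 and the fourth is February 27.
1 October 2028 is a Sunday, so the first Friday is October 6 and the fourth is October 27.
14 February 2028 does not fall between 27 February and 27 October, so daylight saving is not in effect and Ishin Isles is at UTC+08:00.
05:15 Ishin Isles − 8h = 21:15 UTC (rolling into the previous day, 13 February 2028).
1 October 2027 is a Friday, so the first Sunday is October 3 and the fourth is October 24.
1 February 2028 is a Tuesday, so the first Friday is February 4.
At the standard offset (UTC−07:00), 21:15 UTC − 7h = 14:15 Ethos Station standard time.
The standard-time date in Ethos Station, 13 February 2028, is outside the daylight-saving period (24 October 2027 – 4 February 2028), so Ethos Station is on standard time, UTC−07:00.
21:15 UTC − 7h = 14:15 Ethos Station.

14:15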